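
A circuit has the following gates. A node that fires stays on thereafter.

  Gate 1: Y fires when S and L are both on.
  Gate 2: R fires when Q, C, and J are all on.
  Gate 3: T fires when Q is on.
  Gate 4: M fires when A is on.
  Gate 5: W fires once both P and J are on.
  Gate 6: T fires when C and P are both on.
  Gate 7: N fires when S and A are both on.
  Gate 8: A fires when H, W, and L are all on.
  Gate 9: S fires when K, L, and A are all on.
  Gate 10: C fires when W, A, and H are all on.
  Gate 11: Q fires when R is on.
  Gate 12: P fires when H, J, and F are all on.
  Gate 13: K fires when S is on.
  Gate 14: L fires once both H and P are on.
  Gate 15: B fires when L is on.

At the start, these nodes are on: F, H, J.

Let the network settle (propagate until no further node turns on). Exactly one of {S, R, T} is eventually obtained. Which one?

T

H, J, and F are on, so P fires (Gate 12).
H and P are on, so L fires (Gate 14).
Gate 5: P and J on → W on.
Gate 8: H, W, and L on → A on.
W, A, and H are on, so C fires (Gate 10).
Gate 6: C and P on → T on.
S would need K, L, and A (Gate 9), but K never turns on. R would need Q, C, and J (Gate 2), but Q never turns on.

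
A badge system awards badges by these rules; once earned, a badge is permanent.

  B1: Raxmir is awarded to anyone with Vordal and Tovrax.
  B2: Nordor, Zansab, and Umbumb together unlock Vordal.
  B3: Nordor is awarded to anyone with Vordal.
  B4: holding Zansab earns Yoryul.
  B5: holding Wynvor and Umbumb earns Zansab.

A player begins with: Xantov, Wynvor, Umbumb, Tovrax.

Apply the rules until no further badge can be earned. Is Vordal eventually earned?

No

Vordal would need Nordor, Zansab, and Umbumb (B2), but Nordor is never earned.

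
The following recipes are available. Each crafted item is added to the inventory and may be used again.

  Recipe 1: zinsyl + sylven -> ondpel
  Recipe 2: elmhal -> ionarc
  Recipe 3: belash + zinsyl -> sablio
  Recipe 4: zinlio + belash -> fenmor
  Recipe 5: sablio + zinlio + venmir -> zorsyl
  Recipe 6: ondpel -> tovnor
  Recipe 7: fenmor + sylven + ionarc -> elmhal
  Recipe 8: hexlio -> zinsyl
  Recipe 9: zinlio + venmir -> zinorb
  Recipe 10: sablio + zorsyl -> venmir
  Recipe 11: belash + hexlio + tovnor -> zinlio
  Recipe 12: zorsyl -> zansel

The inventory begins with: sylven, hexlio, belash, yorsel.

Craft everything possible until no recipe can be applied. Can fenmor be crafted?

Using Recipe 8, hexlio makes zinsyl.
zinsyl + sylven -> ondpel (Recipe 1).
ondpel -> tovnor (Recipe 6).
Using Recipe 11, belash, hexlio, and tovnor make zinlio.
Using Recipe 4, zinlio and belash make fenmor.

Yes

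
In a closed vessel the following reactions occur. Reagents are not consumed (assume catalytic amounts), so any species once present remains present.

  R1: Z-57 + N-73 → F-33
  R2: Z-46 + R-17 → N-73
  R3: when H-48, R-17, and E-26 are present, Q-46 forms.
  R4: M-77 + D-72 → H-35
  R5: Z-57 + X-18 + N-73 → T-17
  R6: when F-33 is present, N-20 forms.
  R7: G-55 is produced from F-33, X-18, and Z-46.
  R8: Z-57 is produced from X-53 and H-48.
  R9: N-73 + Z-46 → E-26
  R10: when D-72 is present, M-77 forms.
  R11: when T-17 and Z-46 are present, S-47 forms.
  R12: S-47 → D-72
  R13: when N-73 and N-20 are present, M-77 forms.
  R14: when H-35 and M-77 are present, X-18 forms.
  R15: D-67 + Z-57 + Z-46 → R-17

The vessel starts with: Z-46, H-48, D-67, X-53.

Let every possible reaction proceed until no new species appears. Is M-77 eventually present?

X-53 and H-48 present → Z-57 forms (R8).
D-67, Z-57, and Z-46 present → R-17 forms (R15).
Z-46 and R-17 present → N-73 forms (R2).
Z-57 and N-73 present → F-33 forms (R1).
F-33 present → N-20 forms (R6).
N-73 and N-20 present → M-77 forms (R13).

Yes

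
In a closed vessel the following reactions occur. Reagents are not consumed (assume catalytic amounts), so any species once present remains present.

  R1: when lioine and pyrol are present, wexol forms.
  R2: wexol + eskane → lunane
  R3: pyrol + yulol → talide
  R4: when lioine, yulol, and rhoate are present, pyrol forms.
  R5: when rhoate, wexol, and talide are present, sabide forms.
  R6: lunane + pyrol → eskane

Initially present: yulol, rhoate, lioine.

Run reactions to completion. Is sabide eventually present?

lioine, yulol, and rhoate present → pyrol forms (R4).
lioine and pyrol present → wexol forms (R1).
pyrol and yulol present → talide forms (R3).
rhoate, wexol, and talide present → sabide forms (R5).

Yes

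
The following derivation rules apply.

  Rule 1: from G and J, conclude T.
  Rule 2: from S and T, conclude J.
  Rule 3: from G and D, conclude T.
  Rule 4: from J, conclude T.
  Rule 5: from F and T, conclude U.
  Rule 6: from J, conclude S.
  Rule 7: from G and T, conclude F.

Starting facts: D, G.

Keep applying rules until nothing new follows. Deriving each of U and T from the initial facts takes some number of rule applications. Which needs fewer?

T: From G and D, Rule 3 gives T. [1 rule application]
U: From G and D, Rule 3 gives T. G and T hold, so F follows (Rule 7). F and T hold, so U follows (Rule 5). [3 rule applications]
T needs fewer.

T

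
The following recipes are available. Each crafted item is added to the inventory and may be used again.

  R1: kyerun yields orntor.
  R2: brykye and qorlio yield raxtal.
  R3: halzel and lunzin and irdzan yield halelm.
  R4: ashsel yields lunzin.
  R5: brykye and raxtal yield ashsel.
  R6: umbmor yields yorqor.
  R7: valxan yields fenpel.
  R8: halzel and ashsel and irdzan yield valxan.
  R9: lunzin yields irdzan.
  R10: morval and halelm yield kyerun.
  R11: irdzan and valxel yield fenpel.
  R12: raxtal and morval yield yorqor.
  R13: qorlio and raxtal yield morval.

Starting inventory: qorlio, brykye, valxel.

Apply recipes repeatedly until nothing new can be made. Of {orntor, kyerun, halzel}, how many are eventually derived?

orntor would need kyerun (R1), but kyerun is never obtained.
kyerun would need morval and halelm (R10), but halelm is never obtained.
No rule produces halzel, and it is not given.
None of the 3 are reached.

0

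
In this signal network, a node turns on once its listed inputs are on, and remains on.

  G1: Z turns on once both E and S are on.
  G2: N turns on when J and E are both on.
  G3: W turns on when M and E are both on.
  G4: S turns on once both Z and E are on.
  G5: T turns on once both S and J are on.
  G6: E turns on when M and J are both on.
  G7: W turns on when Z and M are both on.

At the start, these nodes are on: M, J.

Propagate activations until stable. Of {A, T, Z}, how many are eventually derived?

No rule produces A, and it is not given.
T would need S and J (G5), but S never turns on.
Z would need E and S (G1), but S never turns on.
None of the 3 are reached.

0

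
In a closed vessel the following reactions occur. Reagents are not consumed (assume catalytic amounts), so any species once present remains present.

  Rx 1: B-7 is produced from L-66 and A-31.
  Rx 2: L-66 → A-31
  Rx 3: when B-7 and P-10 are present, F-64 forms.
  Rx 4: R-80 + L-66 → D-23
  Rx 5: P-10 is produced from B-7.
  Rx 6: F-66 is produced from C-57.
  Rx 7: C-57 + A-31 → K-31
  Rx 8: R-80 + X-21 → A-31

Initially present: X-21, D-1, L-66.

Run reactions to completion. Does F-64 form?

L-66 present → A-31 forms (Rx 2).
L-66 and A-31 present → B-7 forms (Rx 1).
B-7 present → P-10 forms (Rx 5).
B-7 and P-10 present → F-64 forms (Rx 3).

Yes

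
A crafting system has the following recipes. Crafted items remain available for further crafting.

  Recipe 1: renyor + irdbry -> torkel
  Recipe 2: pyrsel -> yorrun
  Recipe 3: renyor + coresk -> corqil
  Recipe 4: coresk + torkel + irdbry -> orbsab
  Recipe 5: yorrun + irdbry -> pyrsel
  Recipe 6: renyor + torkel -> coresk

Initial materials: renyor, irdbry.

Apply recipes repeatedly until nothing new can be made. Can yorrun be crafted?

yorrun would need pyrsel (Recipe 2), but pyrsel is never obtained.

No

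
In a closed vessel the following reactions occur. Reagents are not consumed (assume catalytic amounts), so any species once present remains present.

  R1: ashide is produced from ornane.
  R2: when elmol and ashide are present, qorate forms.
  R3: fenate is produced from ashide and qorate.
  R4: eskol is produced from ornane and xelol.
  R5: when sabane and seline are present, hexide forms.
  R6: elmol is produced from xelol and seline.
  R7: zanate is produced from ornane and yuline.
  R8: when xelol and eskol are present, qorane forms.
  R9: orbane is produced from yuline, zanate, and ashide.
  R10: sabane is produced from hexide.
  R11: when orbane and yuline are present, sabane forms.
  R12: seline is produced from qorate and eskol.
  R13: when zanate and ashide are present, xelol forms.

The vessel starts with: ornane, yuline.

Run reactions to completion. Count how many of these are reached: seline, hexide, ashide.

ornane present → ashide forms (R1).
seline would need qorate and eskol (R12), but qorate never forms.
hexide would need sabane and seline (R5), but seline never forms.
ashide: reached.
Reached: ashide — 1 of the 3.

1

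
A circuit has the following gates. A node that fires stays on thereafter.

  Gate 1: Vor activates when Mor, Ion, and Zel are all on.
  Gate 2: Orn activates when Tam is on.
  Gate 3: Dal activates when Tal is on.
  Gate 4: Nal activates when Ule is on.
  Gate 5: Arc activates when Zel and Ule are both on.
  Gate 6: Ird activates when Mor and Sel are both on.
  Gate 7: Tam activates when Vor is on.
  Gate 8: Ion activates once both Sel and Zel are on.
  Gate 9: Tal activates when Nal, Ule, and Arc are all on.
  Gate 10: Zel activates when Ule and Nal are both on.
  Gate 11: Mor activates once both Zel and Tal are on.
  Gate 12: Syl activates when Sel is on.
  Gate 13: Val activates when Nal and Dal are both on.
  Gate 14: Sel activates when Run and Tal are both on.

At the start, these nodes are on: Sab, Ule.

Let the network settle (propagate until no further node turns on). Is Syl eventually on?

No

Syl would need Sel (Gate 12), but Sel never turns on.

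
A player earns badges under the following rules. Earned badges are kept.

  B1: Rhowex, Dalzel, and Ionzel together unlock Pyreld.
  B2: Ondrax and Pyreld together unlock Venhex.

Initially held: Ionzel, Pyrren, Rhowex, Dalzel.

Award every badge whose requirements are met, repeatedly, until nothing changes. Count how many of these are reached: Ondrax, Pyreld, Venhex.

With Rhowex, Dalzel, and Ionzel, Pyreld is earned (B1).
No rule produces Ondrax, and it is not given.
Pyreld: reached.
Venhex would need Ondrax and Pyreld (B2), but Ondrax is never earned.
Reached: Pyreld — 1 of the 3.

1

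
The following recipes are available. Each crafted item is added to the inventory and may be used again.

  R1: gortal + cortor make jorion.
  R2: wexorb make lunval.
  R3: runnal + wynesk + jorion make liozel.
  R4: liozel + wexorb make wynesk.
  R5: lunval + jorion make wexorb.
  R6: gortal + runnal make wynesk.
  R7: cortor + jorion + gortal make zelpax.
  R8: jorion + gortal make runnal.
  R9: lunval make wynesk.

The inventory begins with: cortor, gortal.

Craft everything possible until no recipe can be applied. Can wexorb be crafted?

No

wexorb would need lunval and jorion (R5), but lunval is never obtained.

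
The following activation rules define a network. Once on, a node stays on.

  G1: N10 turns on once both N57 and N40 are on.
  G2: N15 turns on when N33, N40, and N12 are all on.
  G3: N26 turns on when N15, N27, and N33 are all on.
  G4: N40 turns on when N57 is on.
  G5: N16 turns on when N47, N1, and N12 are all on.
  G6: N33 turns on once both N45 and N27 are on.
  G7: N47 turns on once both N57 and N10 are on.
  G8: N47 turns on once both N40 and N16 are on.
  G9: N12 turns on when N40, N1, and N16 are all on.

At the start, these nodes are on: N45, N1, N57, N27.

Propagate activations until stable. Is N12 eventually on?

No

N12 would need N40, N1, and N16 (G9), but N16 never turns on.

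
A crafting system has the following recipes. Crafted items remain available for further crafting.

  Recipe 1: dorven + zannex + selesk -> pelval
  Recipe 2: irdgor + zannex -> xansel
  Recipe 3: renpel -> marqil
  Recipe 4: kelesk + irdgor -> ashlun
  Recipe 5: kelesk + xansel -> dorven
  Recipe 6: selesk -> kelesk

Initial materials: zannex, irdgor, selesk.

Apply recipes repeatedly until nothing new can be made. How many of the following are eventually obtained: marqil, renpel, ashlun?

1

selesk -> kelesk (Recipe 6).
kelesk + irdgor -> ashlun (Recipe 4).
marqil would need renpel (Recipe 3), but renpel is never obtained.
No rule produces renpel, and it is not given.
ashlun: reached.
Reached: ashlun — 1 of the 3.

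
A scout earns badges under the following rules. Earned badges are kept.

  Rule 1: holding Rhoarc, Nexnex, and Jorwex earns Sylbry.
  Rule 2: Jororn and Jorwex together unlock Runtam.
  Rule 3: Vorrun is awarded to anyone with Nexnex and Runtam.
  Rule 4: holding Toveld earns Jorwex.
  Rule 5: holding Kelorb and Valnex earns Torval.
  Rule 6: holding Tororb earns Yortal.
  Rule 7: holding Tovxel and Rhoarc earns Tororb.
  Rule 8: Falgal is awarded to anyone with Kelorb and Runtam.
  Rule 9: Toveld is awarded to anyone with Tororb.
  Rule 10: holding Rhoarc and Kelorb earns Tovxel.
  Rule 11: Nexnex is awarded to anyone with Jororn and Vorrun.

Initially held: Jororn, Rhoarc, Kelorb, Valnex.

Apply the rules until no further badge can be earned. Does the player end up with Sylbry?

No

Sylbry would need Rhoarc, Nexnex, and Jorwex (Rule 1), but Nexnex is never earned.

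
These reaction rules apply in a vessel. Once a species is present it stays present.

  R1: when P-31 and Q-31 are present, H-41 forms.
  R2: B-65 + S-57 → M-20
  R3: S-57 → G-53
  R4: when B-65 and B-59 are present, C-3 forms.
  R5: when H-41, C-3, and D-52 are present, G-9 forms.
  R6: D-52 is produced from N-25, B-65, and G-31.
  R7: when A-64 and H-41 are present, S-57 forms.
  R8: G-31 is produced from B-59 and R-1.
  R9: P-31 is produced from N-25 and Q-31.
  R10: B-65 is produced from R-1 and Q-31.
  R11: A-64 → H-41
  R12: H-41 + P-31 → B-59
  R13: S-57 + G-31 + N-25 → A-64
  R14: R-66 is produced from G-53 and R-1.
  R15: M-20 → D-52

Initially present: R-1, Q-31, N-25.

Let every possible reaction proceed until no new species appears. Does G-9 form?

Yes

R-1 and Q-31 present → B-65 forms (R10).
N-25 and Q-31 present → P-31 forms (R9).
P-31 and Q-31 present → H-41 forms (R1).
H-41 and P-31 present → B-59 forms (R12).
B-65 and B-59 present → C-3 forms (R4).
B-59 and R-1 present → G-31 forms (R8).
N-25, B-65, and G-31 present → D-52 forms (R6).
H-41, C-3, and D-52 present → G-9 forms (R5).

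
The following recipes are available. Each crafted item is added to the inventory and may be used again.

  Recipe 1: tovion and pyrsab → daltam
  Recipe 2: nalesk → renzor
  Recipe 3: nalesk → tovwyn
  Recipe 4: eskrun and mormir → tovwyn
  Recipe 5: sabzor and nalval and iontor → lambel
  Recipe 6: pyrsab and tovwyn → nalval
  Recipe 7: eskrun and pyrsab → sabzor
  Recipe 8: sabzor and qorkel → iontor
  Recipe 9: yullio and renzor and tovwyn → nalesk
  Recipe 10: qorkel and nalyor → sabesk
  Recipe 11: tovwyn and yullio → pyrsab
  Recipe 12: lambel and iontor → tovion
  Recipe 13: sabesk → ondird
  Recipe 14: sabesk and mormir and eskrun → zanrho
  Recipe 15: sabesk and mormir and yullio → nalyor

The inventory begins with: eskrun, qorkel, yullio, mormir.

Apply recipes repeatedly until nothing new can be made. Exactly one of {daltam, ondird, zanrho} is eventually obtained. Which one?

Using Recipe 4, eskrun and mormir make tovwyn.
tovwyn and yullio → pyrsab (Recipe 11).
Using Recipe 6, pyrsab and tovwyn make nalval.
Using Recipe 7, eskrun and pyrsab make sabzor.
Using Recipe 8, sabzor and qorkel make iontor.
Using Recipe 5, sabzor, nalval, and iontor make lambel.
Using Recipe 12, lambel and iontor make tovion.
tovion and pyrsab → daltam (Recipe 1).
ondird would need sabesk (Recipe 13), but sabesk is never obtained. zanrho would need sabesk, mormir, and eskrun (Recipe 14), but sabesk is never obtained.

daltam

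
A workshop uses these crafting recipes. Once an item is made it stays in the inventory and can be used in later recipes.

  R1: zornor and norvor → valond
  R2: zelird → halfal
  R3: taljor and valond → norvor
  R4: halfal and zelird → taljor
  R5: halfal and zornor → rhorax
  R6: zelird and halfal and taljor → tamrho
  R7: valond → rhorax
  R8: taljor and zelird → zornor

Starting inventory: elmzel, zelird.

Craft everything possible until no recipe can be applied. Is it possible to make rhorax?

Yes

Using R2, zelird makes halfal.
Using R4, halfal and zelird make taljor.
taljor and zelird → zornor (R8).
Using R5, halfal and zornor make rhorax.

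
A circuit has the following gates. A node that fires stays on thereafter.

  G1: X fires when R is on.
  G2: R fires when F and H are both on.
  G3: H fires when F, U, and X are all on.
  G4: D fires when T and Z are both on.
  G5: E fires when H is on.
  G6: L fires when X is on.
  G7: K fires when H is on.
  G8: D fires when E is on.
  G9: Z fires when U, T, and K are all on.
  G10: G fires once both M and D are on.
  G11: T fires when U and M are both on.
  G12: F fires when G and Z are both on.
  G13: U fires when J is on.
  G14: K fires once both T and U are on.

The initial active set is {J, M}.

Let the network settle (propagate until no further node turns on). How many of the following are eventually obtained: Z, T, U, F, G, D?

J is on, so U fires (G13).
G11: U and M on → T on.
T and U are on, so K fires (G14).
U, T, and K are on, so Z fires (G9).
T and Z are on, so D fires (G4).
G10: M and D on → G on.
G12: G and Z on → F on.
Z: reached.
T: reached.
U: reached.
F: reached.
G: reached.
D: reached.
All 6 are reached.

6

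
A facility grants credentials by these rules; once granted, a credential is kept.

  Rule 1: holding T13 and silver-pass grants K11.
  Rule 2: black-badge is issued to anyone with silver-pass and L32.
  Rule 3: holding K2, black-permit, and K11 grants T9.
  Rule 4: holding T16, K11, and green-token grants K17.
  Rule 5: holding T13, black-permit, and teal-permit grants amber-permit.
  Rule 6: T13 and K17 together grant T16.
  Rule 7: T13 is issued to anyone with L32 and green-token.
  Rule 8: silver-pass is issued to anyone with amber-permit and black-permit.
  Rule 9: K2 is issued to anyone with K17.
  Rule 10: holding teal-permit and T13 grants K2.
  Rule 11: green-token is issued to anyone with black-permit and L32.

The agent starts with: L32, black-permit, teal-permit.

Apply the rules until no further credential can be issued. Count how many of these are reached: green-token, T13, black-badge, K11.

Holding black-permit and L32 grants green-token (Rule 11).
Holding L32 and green-token grants T13 (Rule 7).
Holding T13, black-permit, and teal-permit grants amber-permit (Rule 5).
Holding amber-permit and black-permit grants silver-pass (Rule 8).
Holding silver-pass and L32 grants black-badge (Rule 2).
Holding T13 and silver-pass grants K11 (Rule 1).
green-token: reached.
T13: reached.
black-badge: reached.
K11: reached.
All 4 are reached.

4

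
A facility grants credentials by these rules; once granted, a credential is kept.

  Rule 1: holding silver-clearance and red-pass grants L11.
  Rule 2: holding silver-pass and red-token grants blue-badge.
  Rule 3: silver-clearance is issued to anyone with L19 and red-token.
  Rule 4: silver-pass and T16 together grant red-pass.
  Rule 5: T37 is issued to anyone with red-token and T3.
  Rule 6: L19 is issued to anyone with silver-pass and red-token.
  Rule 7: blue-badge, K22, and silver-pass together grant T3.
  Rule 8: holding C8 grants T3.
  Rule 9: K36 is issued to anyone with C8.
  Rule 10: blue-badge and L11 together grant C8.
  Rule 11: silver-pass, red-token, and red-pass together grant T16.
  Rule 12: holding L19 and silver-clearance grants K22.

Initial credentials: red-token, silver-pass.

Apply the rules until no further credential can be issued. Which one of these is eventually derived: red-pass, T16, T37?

Holding silver-pass and red-token grants L19 (Rule 6).
Holding silver-pass and red-token grants blue-badge (Rule 2).
Holding L19 and red-token grants silver-clearance (Rule 3).
Holding L19 and silver-clearance grants K22 (Rule 12).
Holding blue-badge, K22, and silver-pass grants T3 (Rule 7).
Holding red-token and T3 grants T37 (Rule 5).
red-pass would need silver-pass and T16 (Rule 4), but T16 is never granted. T16 would need silver-pass, red-token, and red-pass (Rule 11), but red-pass is never granted.

T37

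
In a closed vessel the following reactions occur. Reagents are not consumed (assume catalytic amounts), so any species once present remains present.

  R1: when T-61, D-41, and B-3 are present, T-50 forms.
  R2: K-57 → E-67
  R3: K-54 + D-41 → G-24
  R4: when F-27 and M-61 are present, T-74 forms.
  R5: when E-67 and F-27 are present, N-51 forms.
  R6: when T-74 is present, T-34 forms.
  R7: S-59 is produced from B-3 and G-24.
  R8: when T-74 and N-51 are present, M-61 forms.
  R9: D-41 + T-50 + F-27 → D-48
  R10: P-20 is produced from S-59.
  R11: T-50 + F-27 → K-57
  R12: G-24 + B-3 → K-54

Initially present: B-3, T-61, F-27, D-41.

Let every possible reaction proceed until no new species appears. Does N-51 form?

T-61, D-41, and B-3 present → T-50 forms (R1).
T-50 and F-27 present → K-57 forms (R11).
K-57 present → E-67 forms (R2).
E-67 and F-27 present → N-51 forms (R5).

Yes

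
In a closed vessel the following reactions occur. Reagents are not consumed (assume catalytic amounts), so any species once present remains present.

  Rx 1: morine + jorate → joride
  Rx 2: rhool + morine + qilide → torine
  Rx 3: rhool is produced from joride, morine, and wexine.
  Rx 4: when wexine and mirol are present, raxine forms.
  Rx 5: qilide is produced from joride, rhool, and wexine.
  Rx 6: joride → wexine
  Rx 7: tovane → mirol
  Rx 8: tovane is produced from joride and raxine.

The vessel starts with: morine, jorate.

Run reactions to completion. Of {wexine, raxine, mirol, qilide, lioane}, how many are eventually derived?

morine and jorate present → joride forms (Rx 1).
joride present → wexine forms (Rx 6).
joride, morine, and wexine present → rhool forms (Rx 3).
joride, rhool, and wexine present → qilide forms (Rx 5).
wexine: reached.
raxine would need wexine and mirol (Rx 4), but mirol never forms.
mirol would need tovane (Rx 7), but tovane never forms.
qilide: reached.
No rule produces lioane, and it is not given.
Reached: wexine and qilide — 2 of the 5.

2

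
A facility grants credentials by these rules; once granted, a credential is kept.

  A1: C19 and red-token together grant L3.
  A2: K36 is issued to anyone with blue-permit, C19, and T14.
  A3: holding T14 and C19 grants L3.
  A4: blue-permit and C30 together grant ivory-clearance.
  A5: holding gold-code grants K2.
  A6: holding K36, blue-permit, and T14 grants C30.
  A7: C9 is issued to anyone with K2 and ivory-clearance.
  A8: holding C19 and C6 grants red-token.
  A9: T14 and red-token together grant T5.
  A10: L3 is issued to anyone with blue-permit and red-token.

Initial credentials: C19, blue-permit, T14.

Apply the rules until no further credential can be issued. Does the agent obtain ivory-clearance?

Holding blue-permit, C19, and T14 grants K36 (A2).
Holding K36, blue-permit, and T14 grants C30 (A6).
Holding blue-permit and C30 grants ivory-clearance (A4).

Yes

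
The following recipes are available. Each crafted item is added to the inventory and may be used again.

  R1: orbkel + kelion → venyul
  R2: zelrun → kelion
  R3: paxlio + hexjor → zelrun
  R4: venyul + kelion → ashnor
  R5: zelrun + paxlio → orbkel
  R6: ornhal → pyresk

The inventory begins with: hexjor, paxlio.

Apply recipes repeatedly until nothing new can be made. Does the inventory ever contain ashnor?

Yes

paxlio + hexjor → zelrun (R3).
zelrun + paxlio → orbkel (R5).
Using R2, zelrun makes kelion.
orbkel + kelion → venyul (R1).
venyul + kelion → ashnor (R4).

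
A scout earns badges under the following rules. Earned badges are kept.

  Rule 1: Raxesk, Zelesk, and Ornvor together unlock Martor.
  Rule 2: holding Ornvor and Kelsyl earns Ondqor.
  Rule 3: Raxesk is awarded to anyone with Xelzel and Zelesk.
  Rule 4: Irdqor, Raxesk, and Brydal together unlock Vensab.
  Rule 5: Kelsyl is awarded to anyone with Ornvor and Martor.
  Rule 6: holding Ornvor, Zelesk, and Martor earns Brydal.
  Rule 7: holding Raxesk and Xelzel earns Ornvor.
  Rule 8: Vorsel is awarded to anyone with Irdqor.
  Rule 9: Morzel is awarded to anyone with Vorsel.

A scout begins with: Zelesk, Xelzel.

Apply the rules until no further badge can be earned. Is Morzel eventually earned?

No

Morzel would need Vorsel (Rule 9), but Vorsel is never earned.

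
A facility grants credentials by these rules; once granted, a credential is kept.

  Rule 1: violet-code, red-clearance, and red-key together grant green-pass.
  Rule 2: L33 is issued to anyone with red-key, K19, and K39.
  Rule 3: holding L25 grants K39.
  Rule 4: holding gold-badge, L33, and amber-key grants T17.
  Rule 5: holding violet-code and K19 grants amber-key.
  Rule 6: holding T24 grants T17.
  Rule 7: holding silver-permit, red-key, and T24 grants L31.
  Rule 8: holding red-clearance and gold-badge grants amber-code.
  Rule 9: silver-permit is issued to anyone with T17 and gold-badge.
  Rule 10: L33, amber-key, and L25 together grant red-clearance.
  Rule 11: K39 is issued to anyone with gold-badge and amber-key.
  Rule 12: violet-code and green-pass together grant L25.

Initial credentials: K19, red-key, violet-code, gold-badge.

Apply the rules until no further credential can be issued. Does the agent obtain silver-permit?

Holding violet-code and K19 grants amber-key (Rule 5).
Holding gold-badge and amber-key grants K39 (Rule 11).
Holding red-key, K19, and K39 grants L33 (Rule 2).
Holding gold-badge, L33, and amber-key grants T17 (Rule 4).
Holding T17 and gold-badge grants silver-permit (Rule 9).

Yes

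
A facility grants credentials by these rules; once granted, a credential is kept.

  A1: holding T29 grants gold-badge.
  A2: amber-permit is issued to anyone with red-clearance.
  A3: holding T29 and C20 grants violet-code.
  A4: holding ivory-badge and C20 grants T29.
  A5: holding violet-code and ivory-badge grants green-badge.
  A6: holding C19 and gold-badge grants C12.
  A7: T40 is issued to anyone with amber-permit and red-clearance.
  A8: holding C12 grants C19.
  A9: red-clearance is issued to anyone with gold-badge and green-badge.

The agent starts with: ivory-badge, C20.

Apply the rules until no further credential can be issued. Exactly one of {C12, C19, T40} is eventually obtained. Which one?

T40

Holding ivory-badge and C20 grants T29 (A4).
Holding T29 and C20 grants violet-code (A3).
Holding T29 grants gold-badge (A1).
Holding violet-code and ivory-badge grants green-badge (A5).
Holding gold-badge and green-badge grants red-clearance (A9).
Holding red-clearance grants amber-permit (A2).
Holding amber-permit and red-clearance grants T40 (A7).
C19 would need C12 (A8), but C12 is never granted. C12 would need C19 and gold-badge (A6), but C19 is never granted.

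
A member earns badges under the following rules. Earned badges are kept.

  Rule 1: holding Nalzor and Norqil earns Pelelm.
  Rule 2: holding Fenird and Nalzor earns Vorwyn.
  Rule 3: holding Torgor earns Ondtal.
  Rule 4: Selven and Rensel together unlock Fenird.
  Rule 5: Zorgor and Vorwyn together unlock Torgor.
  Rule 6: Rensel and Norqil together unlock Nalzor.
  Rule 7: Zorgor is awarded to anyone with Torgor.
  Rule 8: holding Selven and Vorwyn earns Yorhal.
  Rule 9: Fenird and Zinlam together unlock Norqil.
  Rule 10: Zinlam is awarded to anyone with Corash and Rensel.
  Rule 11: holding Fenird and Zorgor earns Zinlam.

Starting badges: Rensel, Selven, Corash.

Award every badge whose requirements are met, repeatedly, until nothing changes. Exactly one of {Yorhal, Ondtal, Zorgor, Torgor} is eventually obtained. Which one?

With Corash and Rensel, Zinlam is earned (Rule 10).
With Selven and Rensel, Fenird is earned (Rule 4).
With Fenird and Zinlam, Norqil is earned (Rule 9).
With Rensel and Norqil, Nalzor is earned (Rule 6).
With Fenird and Nalzor, Vorwyn is earned (Rule 2).
With Selven and Vorwyn, Yorhal is earned (Rule 8).
Zorgor would need Torgor (Rule 7), but Torgor is never earned. Ondtal would need Torgor (Rule 3), but Torgor is never earned. Torgor would need Zorgor and Vorwyn (Rule 5), but Zorgor is never earned.

Yorhal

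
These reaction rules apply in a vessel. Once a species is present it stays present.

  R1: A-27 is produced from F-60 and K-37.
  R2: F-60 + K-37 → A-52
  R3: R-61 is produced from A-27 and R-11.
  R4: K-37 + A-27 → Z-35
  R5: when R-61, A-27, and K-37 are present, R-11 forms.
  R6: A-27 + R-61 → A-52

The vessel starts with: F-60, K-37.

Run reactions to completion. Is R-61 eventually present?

No

R-61 would need A-27 and R-11 (R3), but R-11 never forms.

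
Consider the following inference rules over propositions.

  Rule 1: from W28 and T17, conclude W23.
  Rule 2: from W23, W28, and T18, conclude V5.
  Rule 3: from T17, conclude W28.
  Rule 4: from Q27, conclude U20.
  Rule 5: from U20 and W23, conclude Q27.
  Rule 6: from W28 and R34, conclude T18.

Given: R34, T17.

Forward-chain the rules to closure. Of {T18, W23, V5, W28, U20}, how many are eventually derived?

From T17, Rule 3 gives W28.
From W28 and T17, Rule 1 gives W23.
W28 and R34 hold, so T18 follows (Rule 6).
W23, W28, and T18 hold, so V5 follows (Rule 2).
T18: reached.
W23: reached.
V5: reached.
W28: reached.
U20 would need Q27 (Rule 4), but Q27 is never established.
Reached: T18, W23, V5, and W28 — 4 of the 5.

4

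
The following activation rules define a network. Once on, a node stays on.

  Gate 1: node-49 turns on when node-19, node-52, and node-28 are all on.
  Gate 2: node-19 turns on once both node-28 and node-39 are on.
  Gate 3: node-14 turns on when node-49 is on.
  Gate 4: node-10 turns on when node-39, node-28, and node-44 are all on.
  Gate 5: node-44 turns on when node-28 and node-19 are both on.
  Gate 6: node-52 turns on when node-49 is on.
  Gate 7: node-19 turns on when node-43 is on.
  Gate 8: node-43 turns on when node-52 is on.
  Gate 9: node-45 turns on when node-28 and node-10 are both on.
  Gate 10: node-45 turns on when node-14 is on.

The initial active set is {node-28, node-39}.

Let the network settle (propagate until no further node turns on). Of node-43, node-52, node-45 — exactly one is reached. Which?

node-45

node-28 and node-39 are on, so node-19 turns on (Gate 2).
Gate 5: node-28 and node-19 on → node-44 on.
Gate 4: node-39, node-28, and node-44 on → node-10 on.
Gate 9: node-28 and node-10 on → node-45 on.
node-52 would need node-49 (Gate 6), but node-49 never turns on. node-43 would need node-52 (Gate 8), but node-52 never turns on.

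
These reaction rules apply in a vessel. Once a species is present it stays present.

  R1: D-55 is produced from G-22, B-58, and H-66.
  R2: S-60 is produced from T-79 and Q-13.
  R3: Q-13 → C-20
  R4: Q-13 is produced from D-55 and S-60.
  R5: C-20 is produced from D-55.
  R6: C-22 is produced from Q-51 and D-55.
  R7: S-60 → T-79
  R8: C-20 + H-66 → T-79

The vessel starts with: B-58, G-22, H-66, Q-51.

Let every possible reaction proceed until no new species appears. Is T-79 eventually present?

Yes

G-22, B-58, and H-66 present → D-55 forms (R1).
D-55 present → C-20 forms (R5).
C-20 and H-66 present → T-79 forms (R8).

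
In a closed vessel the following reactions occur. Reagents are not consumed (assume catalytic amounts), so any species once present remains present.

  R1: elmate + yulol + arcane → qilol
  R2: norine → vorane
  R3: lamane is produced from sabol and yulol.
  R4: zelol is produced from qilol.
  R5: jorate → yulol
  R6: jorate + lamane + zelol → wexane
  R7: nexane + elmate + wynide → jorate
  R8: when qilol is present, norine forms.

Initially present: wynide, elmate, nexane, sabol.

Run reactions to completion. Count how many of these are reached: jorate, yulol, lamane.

nexane, elmate, and wynide present → jorate forms (R7).
jorate present → yulol forms (R5).
sabol and yulol present → lamane forms (R3).
jorate: reached.
yulol: reached.
lamane: reached.
All 3 are reached.

3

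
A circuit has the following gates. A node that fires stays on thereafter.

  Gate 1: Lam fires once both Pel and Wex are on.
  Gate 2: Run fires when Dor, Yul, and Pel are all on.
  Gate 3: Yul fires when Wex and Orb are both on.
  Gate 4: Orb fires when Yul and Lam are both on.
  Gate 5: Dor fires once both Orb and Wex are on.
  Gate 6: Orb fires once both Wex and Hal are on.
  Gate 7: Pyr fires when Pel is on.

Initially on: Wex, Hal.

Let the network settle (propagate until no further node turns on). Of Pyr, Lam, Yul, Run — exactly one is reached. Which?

Gate 6: Wex and Hal on → Orb on.
Wex and Orb are on, so Yul fires (Gate 3).
Lam would need Pel and Wex (Gate 1), but Pel never turns on. Pyr would need Pel (Gate 7), but Pel never turns on. Run would need Dor, Yul, and Pel (Gate 2), but Pel never turns on.

Yul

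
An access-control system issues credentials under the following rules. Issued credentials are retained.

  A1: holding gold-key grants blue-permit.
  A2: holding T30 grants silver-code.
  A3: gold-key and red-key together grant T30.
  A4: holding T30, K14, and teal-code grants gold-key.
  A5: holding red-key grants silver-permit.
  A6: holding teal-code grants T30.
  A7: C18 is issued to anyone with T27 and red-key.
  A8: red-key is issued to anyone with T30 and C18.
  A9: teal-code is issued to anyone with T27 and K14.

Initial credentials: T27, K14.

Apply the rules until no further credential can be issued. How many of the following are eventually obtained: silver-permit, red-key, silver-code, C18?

1

Holding T27 and K14 grants teal-code (A9).
Holding teal-code grants T30 (A6).
Holding T30 grants silver-code (A2).
silver-permit would need red-key (A5), but red-key is never granted.
red-key would need T30 and C18 (A8), but C18 is never granted.
silver-code: reached.
C18 would need T27 and red-key (A7), but red-key is never granted.
Reached: silver-code — 1 of the 4.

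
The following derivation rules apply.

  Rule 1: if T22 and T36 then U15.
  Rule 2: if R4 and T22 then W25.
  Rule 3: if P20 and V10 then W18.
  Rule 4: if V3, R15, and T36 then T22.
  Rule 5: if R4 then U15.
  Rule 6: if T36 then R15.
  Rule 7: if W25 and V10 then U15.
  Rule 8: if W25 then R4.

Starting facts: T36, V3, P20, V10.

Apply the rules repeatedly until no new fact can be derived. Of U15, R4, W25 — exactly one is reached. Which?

U15

T36 holds, so R15 follows (Rule 6).
V3, R15, and T36 hold, so T22 follows (Rule 4).
T22 and T36 hold, so U15 follows (Rule 1).
R4 would need W25 (Rule 8), but W25 is never established. W25 would need R4 and T22 (Rule 2), but R4 is never established.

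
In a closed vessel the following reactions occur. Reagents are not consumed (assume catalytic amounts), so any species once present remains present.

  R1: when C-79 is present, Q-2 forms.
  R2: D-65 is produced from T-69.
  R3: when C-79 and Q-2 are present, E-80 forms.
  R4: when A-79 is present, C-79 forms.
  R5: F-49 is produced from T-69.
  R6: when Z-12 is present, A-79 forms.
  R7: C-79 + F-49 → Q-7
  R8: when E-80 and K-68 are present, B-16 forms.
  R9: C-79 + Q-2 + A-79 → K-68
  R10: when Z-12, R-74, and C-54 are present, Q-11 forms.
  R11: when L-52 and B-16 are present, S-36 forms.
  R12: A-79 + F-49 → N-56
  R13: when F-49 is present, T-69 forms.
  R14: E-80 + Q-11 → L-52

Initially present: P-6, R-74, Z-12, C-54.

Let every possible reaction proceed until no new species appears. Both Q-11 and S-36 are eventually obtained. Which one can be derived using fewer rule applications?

Q-11

Q-11: Z-12, R-74, and C-54 present → Q-11 forms (R10). [1 rule application]
S-36: Z-12, R-74, and C-54 present → Q-11 forms (R10). Z-12 present → A-79 forms (R6). A-79 present → C-79 forms (R4). C-79 present → Q-2 forms (R1). C-79, Q-2, and A-79 present → K-68 forms (R9). C-79 and Q-2 present → E-80 forms (R3). E-80 and K-68 present → B-16 forms (R8). E-80 and Q-11 present → L-52 forms (R14). L-52 and B-16 present → S-36 forms (R11). [9 rule applications]
Q-11 needs fewer.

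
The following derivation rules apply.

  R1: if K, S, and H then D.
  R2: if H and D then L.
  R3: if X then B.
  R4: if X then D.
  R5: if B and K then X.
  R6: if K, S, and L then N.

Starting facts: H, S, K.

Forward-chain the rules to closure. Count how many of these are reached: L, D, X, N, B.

K, S, and H hold, so D follows (R1).
From H and D, R2 gives L.
From K, S, and L, R6 gives N.
L: reached.
D: reached.
X would need B and K (R5), but B is never established.
N: reached.
B would need X (R3), but X is never established.
Reached: L, D, and N — 3 of the 5.

3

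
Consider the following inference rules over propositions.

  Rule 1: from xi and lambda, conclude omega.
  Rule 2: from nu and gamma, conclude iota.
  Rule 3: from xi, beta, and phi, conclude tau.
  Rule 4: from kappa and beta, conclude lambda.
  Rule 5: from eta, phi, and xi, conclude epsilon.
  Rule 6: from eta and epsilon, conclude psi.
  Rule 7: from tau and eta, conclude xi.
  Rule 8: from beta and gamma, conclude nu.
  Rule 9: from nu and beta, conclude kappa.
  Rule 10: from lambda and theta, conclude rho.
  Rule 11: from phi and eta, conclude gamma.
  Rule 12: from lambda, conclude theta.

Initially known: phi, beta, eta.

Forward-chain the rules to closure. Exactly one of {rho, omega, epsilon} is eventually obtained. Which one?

phi and eta hold, so gamma follows (Rule 11).
From beta and gamma, Rule 8 gives nu.
From nu and beta, Rule 9 gives kappa.
kappa and beta hold, so lambda follows (Rule 4).
From lambda, Rule 12 gives theta.
lambda and theta hold, so rho follows (Rule 10).
epsilon would need eta, phi, and xi (Rule 5), but xi is never established. omega would need xi and lambda (Rule 1), but xi is never established.

rho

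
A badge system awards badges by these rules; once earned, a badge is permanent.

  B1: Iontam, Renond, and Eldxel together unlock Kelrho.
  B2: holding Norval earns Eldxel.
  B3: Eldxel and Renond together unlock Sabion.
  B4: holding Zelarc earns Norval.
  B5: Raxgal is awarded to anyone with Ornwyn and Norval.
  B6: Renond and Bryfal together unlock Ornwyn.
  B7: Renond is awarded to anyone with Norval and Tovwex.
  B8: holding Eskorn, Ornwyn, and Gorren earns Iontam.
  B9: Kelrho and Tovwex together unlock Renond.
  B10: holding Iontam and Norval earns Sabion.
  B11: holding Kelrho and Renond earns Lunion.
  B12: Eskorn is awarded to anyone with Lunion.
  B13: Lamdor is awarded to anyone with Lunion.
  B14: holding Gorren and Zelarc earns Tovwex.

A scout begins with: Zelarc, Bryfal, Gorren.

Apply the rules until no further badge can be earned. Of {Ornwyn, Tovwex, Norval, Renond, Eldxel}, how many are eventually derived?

With Gorren and Zelarc, Tovwex is earned (B14).
With Zelarc, Norval is earned (B4).
With Norval, Eldxel is earned (B2).
With Norval and Tovwex, Renond is earned (B7).
With Renond and Bryfal, Ornwyn is earned (B6).
Ornwyn: reached.
Tovwex: reached.
Norval: reached.
Renond: reached.
Eldxel: reached.
All 5 are reached.

5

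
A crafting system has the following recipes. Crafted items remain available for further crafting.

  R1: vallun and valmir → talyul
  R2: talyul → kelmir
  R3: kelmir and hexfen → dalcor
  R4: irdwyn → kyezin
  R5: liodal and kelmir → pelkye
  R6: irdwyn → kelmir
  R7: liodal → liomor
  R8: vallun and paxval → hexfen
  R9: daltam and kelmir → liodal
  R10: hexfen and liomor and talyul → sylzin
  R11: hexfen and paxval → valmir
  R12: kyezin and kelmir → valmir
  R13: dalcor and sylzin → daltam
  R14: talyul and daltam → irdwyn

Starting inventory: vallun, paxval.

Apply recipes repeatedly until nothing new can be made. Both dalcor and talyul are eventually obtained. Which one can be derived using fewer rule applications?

talyul

talyul: Using R8, vallun and paxval make hexfen. hexfen and paxval → valmir (R11). vallun and valmir → talyul (R1). [3 rule applications]
dalcor: vallun and paxval → hexfen (R8). hexfen and paxval → valmir (R11). vallun and valmir → talyul (R1). talyul → kelmir (R2). kelmir and hexfen → dalcor (R3). [5 rule applications]
talyul needs fewer.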